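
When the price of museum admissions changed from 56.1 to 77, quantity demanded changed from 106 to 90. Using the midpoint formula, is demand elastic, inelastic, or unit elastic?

inelastic

Arc ε ≈ -0.520.
|ε| = 0.52 < 1.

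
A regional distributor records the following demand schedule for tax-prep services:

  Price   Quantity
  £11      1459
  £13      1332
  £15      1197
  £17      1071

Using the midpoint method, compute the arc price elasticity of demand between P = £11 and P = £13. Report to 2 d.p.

At P = 11, Q = 1459; at P = 13, Q = 1332.
ΔQ = -127, ΔP = 2. Midpoints: P̄ = 12.00, Q̄ = 1395.5.
ε = (ΔQ/ΔP)(P̄/Q̄) = (-127/2)(12.00/1395.5).

-0.55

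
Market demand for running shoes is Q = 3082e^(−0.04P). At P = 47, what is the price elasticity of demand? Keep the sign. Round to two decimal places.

-1.88

At P = 47, Q = 470.283.
dQ/dP = −0.04·3082e^(−0.04P) = −0.04Q = -18.811.
ε = (dQ/dP)(P/Q) = (-18.811)(47/470.283).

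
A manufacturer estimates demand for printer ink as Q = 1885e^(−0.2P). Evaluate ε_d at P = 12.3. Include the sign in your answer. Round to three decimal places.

-2.460

At P = 12.3, Q = 161.045.
dQ/dP = −0.2·1885e^(−0.2P) = −0.2Q = -32.209.
ε = (dQ/dP)(P/Q) = (-32.209)(12.3/161.045).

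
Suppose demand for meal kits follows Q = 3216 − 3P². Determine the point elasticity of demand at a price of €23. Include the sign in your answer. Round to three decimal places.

At P = 23, Q = 1629.
dQ/dP = −6P = -138.
ε = (dQ/dP)(P/Q) = (-138)(23/1629).

-1.948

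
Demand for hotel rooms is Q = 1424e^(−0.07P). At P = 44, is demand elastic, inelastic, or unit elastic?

Q = 65.446, dQ/dP = -4.581.
ε = (dQ/dP)(P/Q) ≈ -3.080.
|ε| = 3.08 > 1.

elastic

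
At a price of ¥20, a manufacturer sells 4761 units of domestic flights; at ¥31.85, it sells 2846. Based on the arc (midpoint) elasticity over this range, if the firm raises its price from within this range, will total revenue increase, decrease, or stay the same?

decrease

Arc ε = (-1915/11.85)(25.93/3803.5) ≈ -1.102.
|ε| = 1.10 > 1, so demand is elastic. A price rise therefore reduces total revenue.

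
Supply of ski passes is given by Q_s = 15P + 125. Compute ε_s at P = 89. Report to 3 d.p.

0.914

At P = 89, Q_s = 1460.
dQ_s/dP = 15.
ε_s = (dQ_s/dP)(P/Q_s) = (15)(89/1460).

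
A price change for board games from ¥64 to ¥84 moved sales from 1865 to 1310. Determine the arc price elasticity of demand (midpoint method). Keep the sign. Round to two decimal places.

-1.29

ΔQ = 1310 − 1865 = -555; ΔP = 84 − 64 = 20.
Midpoints: P̄ = 74.00, Q̄ = 1587.5.
ε = (ΔQ/ΔP)(P̄/Q̄) = (-555/20)(74.00/1587.5).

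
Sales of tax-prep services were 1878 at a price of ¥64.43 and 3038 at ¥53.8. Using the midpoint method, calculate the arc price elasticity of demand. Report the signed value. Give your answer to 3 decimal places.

ΔQ = 3038 − 1878 = 1160; ΔP = 53.8 − 64.43 = -10.63.
Midpoints: P̄ = 59.12, Q̄ = 2458.0.
ε = (ΔQ/ΔP)(P̄/Q̄) = (1160/-10.63)(59.12/2458.0).

-2.624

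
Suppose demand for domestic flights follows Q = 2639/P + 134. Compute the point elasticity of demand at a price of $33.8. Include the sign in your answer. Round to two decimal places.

At P = 33.8, Q = 212.077.
dQ/dP = −2639/P² = -2.310.
ε = (dQ/dP)(P/Q) = (-2.310)(33.8/212.077).

-0.37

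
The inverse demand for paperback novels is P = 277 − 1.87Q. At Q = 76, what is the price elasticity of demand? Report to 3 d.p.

At Q = 76, P = 277 − 1.87(76) = 134.88.
dP/dQ = −1.87, so dQ/dP = 1/(−1.87) = -0.535.
ε = (dQ/dP)(P/Q) = (-0.535)(134.88/76).

-0.949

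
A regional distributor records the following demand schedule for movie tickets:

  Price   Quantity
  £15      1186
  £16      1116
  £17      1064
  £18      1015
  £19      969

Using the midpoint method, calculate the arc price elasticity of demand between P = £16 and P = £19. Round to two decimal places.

At P = 16, Q = 1116; at P = 19, Q = 969.
ΔQ = -147, ΔP = 3. Midpoints: P̄ = 17.50, Q̄ = 1042.5.
ε = (ΔQ/ΔP)(P̄/Q̄) = (-147/3)(17.50/1042.5).

-0.82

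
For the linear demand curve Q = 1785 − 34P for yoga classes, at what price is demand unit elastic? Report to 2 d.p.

For linear demand Q = a − bP, ε = −bP/(a − bP). |ε| = 1 when bP = a − bP, i.e. P = a/(2b).
P = 1785/(2·34) = 1785/68 = 26.2500.

26.25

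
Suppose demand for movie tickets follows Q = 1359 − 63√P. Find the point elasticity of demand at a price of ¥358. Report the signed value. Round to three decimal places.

At P = 358, Q = 166.984.
dQ/dP = −63/(2√P) = -1.665.
ε = (dQ/dP)(P/Q) = (-1.665)(358/166.984).

-3.569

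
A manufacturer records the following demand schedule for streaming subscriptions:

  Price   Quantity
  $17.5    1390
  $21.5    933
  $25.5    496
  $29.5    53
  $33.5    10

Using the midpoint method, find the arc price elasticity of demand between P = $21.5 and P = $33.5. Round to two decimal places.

-4.49

At P = 21.5, Q = 933; at P = 33.5, Q = 10.
ΔQ = -923, ΔP = 12.0. Midpoints: P̄ = 27.50, Q̄ = 471.5.
ε = (ΔQ/ΔP)(P̄/Q̄) = (-923/12.0)(27.50/471.5).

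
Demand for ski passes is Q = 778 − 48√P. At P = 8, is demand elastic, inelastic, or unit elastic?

inelastic

Q = 642.235, dQ/dP = -8.485.
ε = (dQ/dP)(P/Q) ≈ -0.106.
|ε| = 0.11 < 1.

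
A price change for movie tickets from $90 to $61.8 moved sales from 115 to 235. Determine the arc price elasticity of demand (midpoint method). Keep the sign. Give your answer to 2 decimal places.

-1.85

ΔQ = 235 − 115 = 120; ΔP = 61.8 − 90 = -28.2.
Midpoints: P̄ = 75.90, Q̄ = 175.0.
ε = (ΔQ/ΔP)(P̄/Q̄) = (120/-28.2)(75.90/175.0).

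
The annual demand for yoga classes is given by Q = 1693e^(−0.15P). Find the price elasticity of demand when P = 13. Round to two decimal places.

At P = 13, Q = 240.870.
dQ/dP = −0.15·1693e^(−0.15P) = −0.15Q = -36.131.
ε = (dQ/dP)(P/Q) = (-36.131)(13/240.870).

-1.95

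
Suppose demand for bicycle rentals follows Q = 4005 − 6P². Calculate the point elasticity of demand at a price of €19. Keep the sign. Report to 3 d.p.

At P = 19, Q = 1839.
dQ/dP = −12P = -228.
ε = (dQ/dP)(P/Q) = (-228)(19/1839).

-2.356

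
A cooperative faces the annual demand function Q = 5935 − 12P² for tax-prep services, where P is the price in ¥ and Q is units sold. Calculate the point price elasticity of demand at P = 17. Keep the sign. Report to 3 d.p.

-2.812

At P = 17, Q = 2467.
dQ/dP = −24P = -408.
ε = (dQ/dP)(P/Q) = (-408)(17/2467).
|ε| > 1, so demand is elastic at this price.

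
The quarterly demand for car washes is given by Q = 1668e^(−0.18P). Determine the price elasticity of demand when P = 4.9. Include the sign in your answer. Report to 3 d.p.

At P = 4.9, Q = 690.476.
dQ/dP = −0.18·1668e^(−0.18P) = −0.18Q = -124.286.
ε = (dQ/dP)(P/Q) = (-124.286)(4.9/690.476).

-0.882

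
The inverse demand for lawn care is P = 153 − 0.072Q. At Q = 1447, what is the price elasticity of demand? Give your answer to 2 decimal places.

At Q = 1447, P = 153 − 0.072(1447) = 48.82.
dP/dQ = −0.072, so dQ/dP = 1/(−0.072) = -13.889.
ε = (dQ/dP)(P/Q) = (-13.889)(48.82/1447).

-0.47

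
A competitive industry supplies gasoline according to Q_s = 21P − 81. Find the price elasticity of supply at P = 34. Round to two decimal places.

1.13

At P = 34, Q_s = 633.
dQ_s/dP = 21.
ε_s = (dQ_s/dP)(P/Q_s) = (21)(34/633).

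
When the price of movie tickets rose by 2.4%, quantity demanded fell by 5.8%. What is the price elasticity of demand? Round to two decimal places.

-2.42

ε = %ΔQ / %ΔP = (-5.8)/(2.4) = -2.417.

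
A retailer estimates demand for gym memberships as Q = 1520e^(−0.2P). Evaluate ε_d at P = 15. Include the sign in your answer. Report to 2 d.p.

-3.00

At P = 15, Q = 75.676.
dQ/dP = −0.2·1520e^(−0.2P) = −0.2Q = -15.135.
ε = (dQ/dP)(P/Q) = (-15.135)(15/75.676).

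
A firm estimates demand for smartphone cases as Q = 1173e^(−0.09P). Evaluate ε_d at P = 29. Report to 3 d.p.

At P = 29, Q = 86.256.
dQ/dP = −0.09·1173e^(−0.09P) = −0.09Q = -7.763.
ε = (dQ/dP)(P/Q) = (-7.763)(29/86.256).

-2.610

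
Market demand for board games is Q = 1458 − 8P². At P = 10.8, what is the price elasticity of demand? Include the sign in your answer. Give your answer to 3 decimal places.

At P = 10.8, Q = 524.880.
dQ/dP = −16P = -172.800.
ε = (dQ/dP)(P/Q) = (-172.800)(10.8/524.880).
|ε| > 1, so demand is elastic at this price.

-3.556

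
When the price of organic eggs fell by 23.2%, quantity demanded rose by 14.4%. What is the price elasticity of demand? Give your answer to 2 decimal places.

-0.62

ε = %ΔQ / %ΔP = (14.4)/(-23.2) = -0.621.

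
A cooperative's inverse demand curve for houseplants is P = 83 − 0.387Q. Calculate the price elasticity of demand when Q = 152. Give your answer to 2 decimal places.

At Q = 152, P = 83 − 0.387(152) = 24.18.
dP/dQ = −0.387, so dQ/dP = 1/(−0.387) = -2.584.
ε = (dQ/dP)(P/Q) = (-2.584)(24.18/152).

-0.41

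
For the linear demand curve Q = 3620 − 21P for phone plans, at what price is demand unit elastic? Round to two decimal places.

For linear demand Q = a − bP, ε = −bP/(a − bP). |ε| = 1 when bP = a − bP, i.e. P = a/(2b).
P = 3620/(2·21) = 3620/42 = 86.1905.

86.19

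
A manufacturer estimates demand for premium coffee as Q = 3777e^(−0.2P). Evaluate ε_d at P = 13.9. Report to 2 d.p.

At P = 13.9, Q = 234.319.
dQ/dP = −0.2·3777e^(−0.2P) = −0.2Q = -46.864.
ε = (dQ/dP)(P/Q) = (-46.864)(13.9/234.319).

-2.78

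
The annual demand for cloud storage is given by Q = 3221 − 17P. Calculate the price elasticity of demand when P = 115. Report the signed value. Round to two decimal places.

-1.54

At P = 115, Q = 1266.
dQ/dP = −17.
ε = (dQ/dP)(P/Q) = (-17)(115/1266).
|ε| > 1, so demand is elastic at this price.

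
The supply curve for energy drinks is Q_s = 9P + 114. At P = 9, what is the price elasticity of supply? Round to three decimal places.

At P = 9, Q_s = 195.
dQ_s/dP = 9.
ε_s = (dQ_s/dP)(P/Q_s) = (9)(9/195).

0.415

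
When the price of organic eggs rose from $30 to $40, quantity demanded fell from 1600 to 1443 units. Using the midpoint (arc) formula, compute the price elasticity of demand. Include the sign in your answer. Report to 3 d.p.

ΔQ = 1443 − 1600 = -157; ΔP = 40 − 30 = 10.
Midpoints: P̄ = 35.00, Q̄ = 1521.5.
ε = (ΔQ/ΔP)(P̄/Q̄) = (-157/10)(35.00/1521.5).

-0.361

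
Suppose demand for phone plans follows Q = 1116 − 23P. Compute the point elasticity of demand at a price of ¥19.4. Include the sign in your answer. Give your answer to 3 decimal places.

At P = 19.4, Q = 669.800.
dQ/dP = −23.
ε = (dQ/dP)(P/Q) = (-23)(19.4/669.800).

-0.666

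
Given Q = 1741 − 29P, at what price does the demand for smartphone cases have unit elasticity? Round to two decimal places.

For linear demand Q = a − bP, ε = −bP/(a − bP). |ε| = 1 when bP = a − bP, i.e. P = a/(2b).
P = 1741/(2·29) = 1741/58 = 30.0172.

30.02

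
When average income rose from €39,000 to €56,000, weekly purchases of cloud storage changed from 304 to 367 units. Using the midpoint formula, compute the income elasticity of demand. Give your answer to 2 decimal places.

ΔQ = 63, ΔI = 17000. Midpoints: Ī = 47,500, Q̄ = 335.5.
ε_I = (ΔQ/ΔI)(Ī/Q̄) = (63/17000)(47500/335.5).

0.52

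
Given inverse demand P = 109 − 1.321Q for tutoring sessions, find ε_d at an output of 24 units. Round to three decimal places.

At Q = 24, P = 109 − 1.321(24) = 77.30.
dP/dQ = −1.321, so dQ/dP = 1/(−1.321) = -0.757.
ε = (dQ/dP)(P/Q) = (-0.757)(77.30/24).

-2.438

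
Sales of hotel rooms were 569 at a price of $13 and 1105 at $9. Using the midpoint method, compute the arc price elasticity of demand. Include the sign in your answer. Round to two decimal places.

ΔQ = 1105 − 569 = 536; ΔP = 9 − 13 = -4.
Midpoints: P̄ = 11.00, Q̄ = 837.0.
ε = (ΔQ/ΔP)(P̄/Q̄) = (536/-4)(11.00/837.0).

-1.76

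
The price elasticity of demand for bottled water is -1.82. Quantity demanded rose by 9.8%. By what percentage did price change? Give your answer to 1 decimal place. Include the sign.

%ΔP ≈ %ΔQ / ε = (9.8%)/(-1.82) = -5.38%.

-5.4%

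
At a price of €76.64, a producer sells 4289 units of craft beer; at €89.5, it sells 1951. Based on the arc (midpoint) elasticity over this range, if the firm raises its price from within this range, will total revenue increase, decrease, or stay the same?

Arc ε = (-2338/12.86)(83.07/3120.0) ≈ -4.841.
|ε| = 4.84 > 1, so demand is elastic. A price rise therefore reduces total revenue.

decrease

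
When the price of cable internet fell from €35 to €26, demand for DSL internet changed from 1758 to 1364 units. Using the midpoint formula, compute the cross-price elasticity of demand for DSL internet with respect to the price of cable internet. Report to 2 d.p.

ΔQ_x = 1364 − 1758 = -394; ΔP_y = 26 − 35 = -9.
Midpoints: P̄_y = 30.50, Q̄_x = 1561.0.
ε_xy = (ΔQ_x/ΔP_y)(P̄_y/Q̄_x) = (-394/-9)(30.50/1561.0).
ε_xy > 0, so the goods are substitutes.

0.86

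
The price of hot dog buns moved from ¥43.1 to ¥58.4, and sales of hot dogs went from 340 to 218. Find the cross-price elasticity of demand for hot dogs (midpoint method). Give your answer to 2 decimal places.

-1.45

ΔQ_x = 218 − 340 = -122; ΔP_y = 58.4 − 43.1 = 15.3.
Midpoints: P̄_y = 50.75, Q̄_x = 279.0.
ε_xy = (ΔQ_x/ΔP_y)(P̄_y/Q̄_x) = (-122/15.3)(50.75/279.0).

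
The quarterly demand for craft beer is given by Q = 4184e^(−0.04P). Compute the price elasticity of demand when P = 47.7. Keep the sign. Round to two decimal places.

-1.91

At P = 47.7, Q = 620.809.
dQ/dP = −0.04·4184e^(−0.04P) = −0.04Q = -24.832.
ε = (dQ/dP)(P/Q) = (-24.832)(47.7/620.809).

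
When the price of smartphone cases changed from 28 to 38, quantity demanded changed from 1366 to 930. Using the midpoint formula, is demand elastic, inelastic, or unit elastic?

elastic

Arc ε ≈ -1.253.
|ε| = 1.25 > 1.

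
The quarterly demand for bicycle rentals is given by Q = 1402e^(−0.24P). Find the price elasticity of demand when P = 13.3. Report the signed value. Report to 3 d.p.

At P = 13.3, Q = 57.608.
dQ/dP = −0.24·1402e^(−0.24P) = −0.24Q = -13.826.
ε = (dQ/dP)(P/Q) = (-13.826)(13.3/57.608).
|ε| > 1, so demand is elastic at this price.

-3.192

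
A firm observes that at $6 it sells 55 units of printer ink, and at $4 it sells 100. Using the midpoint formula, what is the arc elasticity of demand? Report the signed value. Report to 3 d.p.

-1.452

ΔQ = 100 − 55 = 45; ΔP = 4 − 6 = -2.
Midpoints: P̄ = 5.00, Q̄ = 77.5.
ε = (ΔQ/ΔP)(P̄/Q̄) = (45/-2)(5.00/77.5).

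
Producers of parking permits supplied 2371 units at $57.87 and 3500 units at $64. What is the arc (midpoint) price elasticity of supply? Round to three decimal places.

3.823

ΔQ = 3500 − 2371 = 1129; ΔP = 64 − 57.87 = 6.13.
Midpoints: P̄ = 60.94, Q̄ = 2935.5.
ε_s = (ΔQ/ΔP)(P̄/Q̄) = (1129/6.13)(60.94/2935.5).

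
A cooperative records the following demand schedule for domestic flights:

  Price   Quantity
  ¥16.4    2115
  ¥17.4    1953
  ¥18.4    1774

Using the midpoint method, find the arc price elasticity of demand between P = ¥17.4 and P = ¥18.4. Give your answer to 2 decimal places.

-1.72

At P = 17.4, Q = 1953; at P = 18.4, Q = 1774.
ΔQ = -179, ΔP = 1.0. Midpoints: P̄ = 17.90, Q̄ = 1863.5.
ε = (ΔQ/ΔP)(P̄/Q̄) = (-179/1.0)(17.90/1863.5).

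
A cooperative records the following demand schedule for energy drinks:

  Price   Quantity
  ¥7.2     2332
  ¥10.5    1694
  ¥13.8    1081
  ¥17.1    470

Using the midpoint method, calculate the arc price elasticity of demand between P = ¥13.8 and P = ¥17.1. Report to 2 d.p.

-3.69

At P = 13.8, Q = 1081; at P = 17.1, Q = 470.
ΔQ = -611, ΔP = 3.3. Midpoints: P̄ = 15.45, Q̄ = 775.5.
ε = (ΔQ/ΔP)(P̄/Q̄) = (-611/3.3)(15.45/775.5).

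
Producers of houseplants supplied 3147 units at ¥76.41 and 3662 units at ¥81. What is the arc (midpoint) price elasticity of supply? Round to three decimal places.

2.594

ΔQ = 3662 − 3147 = 515; ΔP = 81 − 76.41 = 4.59.
Midpoints: P̄ = 78.70, Q̄ = 3404.5.
ε_s = (ΔQ/ΔP)(P̄/Q̄) = (515/4.59)(78.70/3404.5).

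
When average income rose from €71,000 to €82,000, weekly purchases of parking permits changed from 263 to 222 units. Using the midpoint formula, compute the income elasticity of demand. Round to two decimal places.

ΔQ = -41, ΔI = 11000. Midpoints: Ī = 76,500, Q̄ = 242.5.
ε_I = (ΔQ/ΔI)(Ī/Q̄) = (-41/11000)(76500/242.5).

-1.18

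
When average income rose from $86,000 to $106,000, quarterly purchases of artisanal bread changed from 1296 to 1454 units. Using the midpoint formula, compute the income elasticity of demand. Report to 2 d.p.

ΔQ = 158, ΔI = 20000. Midpoints: Ī = 96,000, Q̄ = 1375.0.
ε_I = (ΔQ/ΔI)(Ī/Q̄) = (158/20000)(96000/1375.0).

0.55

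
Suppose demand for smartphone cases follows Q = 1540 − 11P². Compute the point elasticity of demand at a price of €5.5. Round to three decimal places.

-0.551

At P = 5.5, Q = 1207.250.
dQ/dP = −22P = -121.
ε = (dQ/dP)(P/Q) = (-121)(5.5/1207.250).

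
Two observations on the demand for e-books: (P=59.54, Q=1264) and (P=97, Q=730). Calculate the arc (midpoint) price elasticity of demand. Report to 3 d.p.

ΔQ = 730 − 1264 = -534; ΔP = 97 − 59.54 = 37.46.
Midpoints: P̄ = 78.27, Q̄ = 997.0.
ε = (ΔQ/ΔP)(P̄/Q̄) = (-534/37.46)(78.27/997.0).

-1.119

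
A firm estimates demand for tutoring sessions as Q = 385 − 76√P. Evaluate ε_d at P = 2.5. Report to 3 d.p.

At P = 2.5, Q = 264.833.
dQ/dP = −76/(2√P) = -24.033.
ε = (dQ/dP)(P/Q) = (-24.033)(2.5/264.833).

-0.227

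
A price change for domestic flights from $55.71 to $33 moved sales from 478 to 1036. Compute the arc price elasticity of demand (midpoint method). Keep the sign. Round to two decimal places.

ΔQ = 1036 − 478 = 558; ΔP = 33 − 55.71 = -22.71.
Midpoints: P̄ = 44.36, Q̄ = 757.0.
ε = (ΔQ/ΔP)(P̄/Q̄) = (558/-22.71)(44.36/757.0).

-1.44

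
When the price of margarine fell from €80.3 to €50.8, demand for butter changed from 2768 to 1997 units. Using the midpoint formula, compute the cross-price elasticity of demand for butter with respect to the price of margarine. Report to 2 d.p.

ΔQ_x = 1997 − 2768 = -771; ΔP_y = 50.8 − 80.3 = -29.5.
Midpoints: P̄_y = 65.55, Q̄_x = 2382.5.
ε_xy = (ΔQ_x/ΔP_y)(P̄_y/Q̄_x) = (-771/-29.5)(65.55/2382.5).
ε_xy > 0, so the goods are substitutes.

0.72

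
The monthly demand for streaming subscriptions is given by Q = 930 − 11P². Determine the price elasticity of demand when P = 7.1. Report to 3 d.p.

At P = 7.1, Q = 375.490.
dQ/dP = −22P = -156.200.
ε = (dQ/dP)(P/Q) = (-156.200)(7.1/375.490).
|ε| > 1, so demand is elastic at this price.

-2.954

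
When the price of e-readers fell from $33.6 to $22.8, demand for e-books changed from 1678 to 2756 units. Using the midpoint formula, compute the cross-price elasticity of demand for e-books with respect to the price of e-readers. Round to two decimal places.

ΔQ_x = 2756 − 1678 = 1078; ΔP_y = 22.8 − 33.6 = -10.8.
Midpoints: P̄_y = 28.20, Q̄_x = 2217.0.
ε_xy = (ΔQ_x/ΔP_y)(P̄_y/Q̄_x) = (1078/-10.8)(28.20/2217.0).

-1.27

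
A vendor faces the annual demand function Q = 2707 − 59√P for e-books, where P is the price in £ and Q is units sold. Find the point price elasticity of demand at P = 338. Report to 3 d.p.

At P = 338, Q = 1622.298.
dQ/dP = −59/(2√P) = -1.605.
ε = (dQ/dP)(P/Q) = (-1.605)(338/1622.298).

-0.334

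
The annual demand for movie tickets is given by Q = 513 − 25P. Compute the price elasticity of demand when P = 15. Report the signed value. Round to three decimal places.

At P = 15, Q = 138.
dQ/dP = −25.
ε = (dQ/dP)(P/Q) = (-25)(15/138).

-2.717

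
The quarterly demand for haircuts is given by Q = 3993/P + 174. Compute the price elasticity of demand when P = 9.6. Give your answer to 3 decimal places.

At P = 9.6, Q = 589.938.
dQ/dP = −3993/P² = -43.327.
ε = (dQ/dP)(P/Q) = (-43.327)(9.6/589.938).
|ε| < 1, so demand is inelastic at this price.

-0.705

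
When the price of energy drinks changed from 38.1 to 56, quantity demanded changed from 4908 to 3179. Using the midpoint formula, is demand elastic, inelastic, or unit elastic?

Arc ε ≈ -1.124.
|ε| = 1.12 > 1.

elastic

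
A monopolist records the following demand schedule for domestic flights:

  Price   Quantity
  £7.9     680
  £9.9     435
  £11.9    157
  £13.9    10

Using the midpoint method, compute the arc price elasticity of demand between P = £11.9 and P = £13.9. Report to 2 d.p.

At P = 11.9, Q = 157; at P = 13.9, Q = 10.
ΔQ = -147, ΔP = 2.0. Midpoints: P̄ = 12.90, Q̄ = 83.5.
ε = (ΔQ/ΔP)(P̄/Q̄) = (-147/2.0)(12.90/83.5).

-11.36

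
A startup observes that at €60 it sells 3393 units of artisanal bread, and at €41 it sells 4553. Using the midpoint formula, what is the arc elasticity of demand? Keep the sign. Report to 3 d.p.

ΔQ = 4553 − 3393 = 1160; ΔP = 41 − 60 = -19.
Midpoints: P̄ = 50.50, Q̄ = 3973.0.
ε = (ΔQ/ΔP)(P̄/Q̄) = (1160/-19)(50.50/3973.0).

-0.776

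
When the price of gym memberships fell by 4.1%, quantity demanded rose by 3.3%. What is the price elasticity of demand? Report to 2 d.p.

ε = %ΔQ / %ΔP = (3.3)/(-4.1) = -0.805.

-0.80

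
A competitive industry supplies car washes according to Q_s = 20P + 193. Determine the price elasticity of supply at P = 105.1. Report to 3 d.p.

At P = 105.1, Q_s = 2295.
dQ_s/dP = 20.
ε_s = (dQ_s/dP)(P/Q_s) = (20)(105.1/2295).

0.916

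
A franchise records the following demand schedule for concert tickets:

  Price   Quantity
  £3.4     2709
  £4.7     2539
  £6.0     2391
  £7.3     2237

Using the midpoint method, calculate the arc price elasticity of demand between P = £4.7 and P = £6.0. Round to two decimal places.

At P = 4.7, Q = 2539; at P = 6.0, Q = 2391.
ΔQ = -148, ΔP = 1.3. Midpoints: P̄ = 5.35, Q̄ = 2465.0.
ε = (ΔQ/ΔP)(P̄/Q̄) = (-148/1.3)(5.35/2465.0).

-0.25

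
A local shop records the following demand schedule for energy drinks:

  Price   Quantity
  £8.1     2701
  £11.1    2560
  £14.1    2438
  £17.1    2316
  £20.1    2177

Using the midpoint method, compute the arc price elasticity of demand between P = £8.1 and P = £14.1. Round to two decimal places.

At P = 8.1, Q = 2701; at P = 14.1, Q = 2438.
ΔQ = -263, ΔP = 6.0. Midpoints: P̄ = 11.10, Q̄ = 2569.5.
ε = (ΔQ/ΔP)(P̄/Q̄) = (-263/6.0)(11.10/2569.5).

-0.19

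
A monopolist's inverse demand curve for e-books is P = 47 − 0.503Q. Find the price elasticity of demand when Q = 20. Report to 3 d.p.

-3.672

At Q = 20, P = 47 − 0.503(20) = 36.94.
dP/dQ = −0.503, so dQ/dP = 1/(−0.503) = -1.988.
ε = (dQ/dP)(P/Q) = (-1.988)(36.94/20).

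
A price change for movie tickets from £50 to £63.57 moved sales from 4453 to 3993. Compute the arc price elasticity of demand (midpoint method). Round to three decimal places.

-0.456

ΔQ = 3993 − 4453 = -460; ΔP = 63.57 − 50 = 13.57.
Midpoints: P̄ = 56.78, Q̄ = 4223.0.
ε = (ΔQ/ΔP)(P̄/Q̄) = (-460/13.57)(56.78/4223.0).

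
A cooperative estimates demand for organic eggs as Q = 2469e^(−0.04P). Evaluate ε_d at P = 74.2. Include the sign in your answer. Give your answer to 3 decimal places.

-2.968

At P = 74.2, Q = 126.921.
dQ/dP = −0.04·2469e^(−0.04P) = −0.04Q = -5.077.
ε = (dQ/dP)(P/Q) = (-5.077)(74.2/126.921).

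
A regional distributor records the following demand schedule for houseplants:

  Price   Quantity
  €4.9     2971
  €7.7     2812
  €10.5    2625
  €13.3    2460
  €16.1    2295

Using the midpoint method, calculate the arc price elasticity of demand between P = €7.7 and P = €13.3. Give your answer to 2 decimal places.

At P = 7.7, Q = 2812; at P = 13.3, Q = 2460.
ΔQ = -352, ΔP = 5.6. Midpoints: P̄ = 10.50, Q̄ = 2636.0.
ε = (ΔQ/ΔP)(P̄/Q̄) = (-352/5.6)(10.50/2636.0).

-0.25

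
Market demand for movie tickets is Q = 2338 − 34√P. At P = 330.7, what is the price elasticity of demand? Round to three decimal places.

-0.180

At P = 330.7, Q = 1719.705.
dQ/dP = −34/(2√P) = -0.935.
ε = (dQ/dP)(P/Q) = (-0.935)(330.7/1719.705).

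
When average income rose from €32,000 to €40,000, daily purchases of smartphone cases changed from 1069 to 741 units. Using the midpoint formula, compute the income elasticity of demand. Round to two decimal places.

-1.63

ΔQ = -328, ΔI = 8000. Midpoints: Ī = 36,000, Q̄ = 905.0.
ε_I = (ΔQ/ΔI)(Ī/Q̄) = (-328/8000)(36000/905.0).
ε_I < 0, so the good is inferior.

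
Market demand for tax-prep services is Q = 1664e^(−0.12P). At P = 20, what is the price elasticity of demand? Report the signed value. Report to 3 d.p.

-2.400

At P = 20, Q = 150.955.
dQ/dP = −0.12·1664e^(−0.12P) = −0.12Q = -18.115.
ε = (dQ/dP)(P/Q) = (-18.115)(20/150.955).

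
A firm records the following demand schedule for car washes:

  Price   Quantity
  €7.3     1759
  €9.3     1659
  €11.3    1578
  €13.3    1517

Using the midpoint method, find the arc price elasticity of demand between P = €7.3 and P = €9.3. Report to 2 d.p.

At P = 7.3, Q = 1759; at P = 9.3, Q = 1659.
ΔQ = -100, ΔP = 2.0. Midpoints: P̄ = 8.30, Q̄ = 1709.0.
ε = (ΔQ/ΔP)(P̄/Q̄) = (-100/2.0)(8.30/1709.0).

-0.24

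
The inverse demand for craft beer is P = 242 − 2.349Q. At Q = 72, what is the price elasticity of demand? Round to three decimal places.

-0.431

At Q = 72, P = 242 − 2.349(72) = 72.87.
dP/dQ = −2.349, so dQ/dP = 1/(−2.349) = -0.426.
ε = (dQ/dP)(P/Q) = (-0.426)(72.87/72).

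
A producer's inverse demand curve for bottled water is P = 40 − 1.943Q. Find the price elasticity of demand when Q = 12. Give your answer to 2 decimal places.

At Q = 12, P = 40 − 1.943(12) = 16.68.
dP/dQ = −1.943, so dQ/dP = 1/(−1.943) = -0.515.
ε = (dQ/dP)(P/Q) = (-0.515)(16.68/12).

-0.72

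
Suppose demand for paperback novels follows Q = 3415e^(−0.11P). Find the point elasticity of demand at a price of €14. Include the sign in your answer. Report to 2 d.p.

-1.54

At P = 14, Q = 732.111.
dQ/dP = −0.11·3415e^(−0.11P) = −0.11Q = -80.532.
ε = (dQ/dP)(P/Q) = (-80.532)(14/732.111).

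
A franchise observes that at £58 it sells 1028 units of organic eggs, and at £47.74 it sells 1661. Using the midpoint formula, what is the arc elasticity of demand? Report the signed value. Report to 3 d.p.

-2.426

ΔQ = 1661 − 1028 = 633; ΔP = 47.74 − 58 = -10.26.
Midpoints: P̄ = 52.87, Q̄ = 1344.5.
ε = (ΔQ/ΔP)(P̄/Q̄) = (633/-10.26)(52.87/1344.5).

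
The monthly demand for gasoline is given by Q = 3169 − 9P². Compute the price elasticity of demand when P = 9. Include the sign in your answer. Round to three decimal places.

-0.598

At P = 9, Q = 2440.
dQ/dP = −18P = -162.
ε = (dQ/dP)(P/Q) = (-162)(9/2440).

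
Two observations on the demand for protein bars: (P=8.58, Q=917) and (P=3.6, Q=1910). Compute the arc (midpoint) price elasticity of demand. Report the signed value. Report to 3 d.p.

ΔQ = 1910 − 917 = 993; ΔP = 3.6 − 8.58 = -4.98.
Midpoints: P̄ = 6.09, Q̄ = 1413.5.
ε = (ΔQ/ΔP)(P̄/Q̄) = (993/-4.98)(6.09/1413.5).

-0.859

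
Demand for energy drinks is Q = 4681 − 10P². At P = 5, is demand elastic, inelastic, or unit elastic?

Q = 4431, dQ/dP = -100.
ε = (dQ/dP)(P/Q) ≈ -0.113.
|ε| = 0.11 < 1.

inelastic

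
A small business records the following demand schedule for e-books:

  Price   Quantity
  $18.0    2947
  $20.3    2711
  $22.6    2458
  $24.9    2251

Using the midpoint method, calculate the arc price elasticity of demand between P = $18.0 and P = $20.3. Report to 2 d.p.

At P = 18.0, Q = 2947; at P = 20.3, Q = 2711.
ΔQ = -236, ΔP = 2.3. Midpoints: P̄ = 19.15, Q̄ = 2829.0.
ε = (ΔQ/ΔP)(P̄/Q̄) = (-236/2.3)(19.15/2829.0).

-0.69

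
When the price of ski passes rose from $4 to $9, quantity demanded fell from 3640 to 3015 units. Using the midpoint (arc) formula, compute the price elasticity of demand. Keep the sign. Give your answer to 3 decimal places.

ΔQ = 3015 − 3640 = -625; ΔP = 9 − 4 = 5.
Midpoints: P̄ = 6.50, Q̄ = 3327.5.
ε = (ΔQ/ΔP)(P̄/Q̄) = (-625/5)(6.50/3327.5).

-0.244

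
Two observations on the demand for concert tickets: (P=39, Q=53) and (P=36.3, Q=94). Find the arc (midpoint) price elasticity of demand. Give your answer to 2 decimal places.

ΔQ = 94 − 53 = 41; ΔP = 36.3 − 39 = -2.7.
Midpoints: P̄ = 37.65, Q̄ = 73.5.
ε = (ΔQ/ΔP)(P̄/Q̄) = (41/-2.7)(37.65/73.5).

-7.78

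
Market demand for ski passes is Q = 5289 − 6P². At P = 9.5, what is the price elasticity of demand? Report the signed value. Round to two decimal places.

At P = 9.5, Q = 4747.500.
dQ/dP = −12P = -114.
ε = (dQ/dP)(P/Q) = (-114)(9.5/4747.500).
|ε| < 1, so demand is inelastic at this price.

-0.23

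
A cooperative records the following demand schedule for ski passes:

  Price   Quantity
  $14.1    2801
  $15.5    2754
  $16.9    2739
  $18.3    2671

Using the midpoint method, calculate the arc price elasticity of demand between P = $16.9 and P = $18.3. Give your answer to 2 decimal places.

-0.32

At P = 16.9, Q = 2739; at P = 18.3, Q = 2671.
ΔQ = -68, ΔP = 1.4. Midpoints: P̄ = 17.60, Q̄ = 2705.0.
ε = (ΔQ/ΔP)(P̄/Q̄) = (-68/1.4)(17.60/2705.0).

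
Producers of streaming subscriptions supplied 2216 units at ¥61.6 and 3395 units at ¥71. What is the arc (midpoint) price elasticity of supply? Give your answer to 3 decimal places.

2.964

ΔQ = 3395 − 2216 = 1179; ΔP = 71 − 61.6 = 9.4.
Midpoints: P̄ = 66.30, Q̄ = 2805.5.
ε_s = (ΔQ/ΔP)(P̄/Q̄) = (1179/9.4)(66.30/2805.5).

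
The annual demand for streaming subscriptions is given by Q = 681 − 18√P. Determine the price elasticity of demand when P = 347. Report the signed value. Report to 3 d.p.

-0.485

At P = 347, Q = 345.697.
dQ/dP = −18/(2√P) = -0.483.
ε = (dQ/dP)(P/Q) = (-0.483)(347/345.697).
|ε| < 1, so demand is inelastic at this price.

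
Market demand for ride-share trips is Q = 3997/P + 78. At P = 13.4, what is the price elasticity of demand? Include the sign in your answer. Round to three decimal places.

-0.793

At P = 13.4, Q = 376.284.
dQ/dP = −3997/P² = -22.260.
ε = (dQ/dP)(P/Q) = (-22.260)(13.4/376.284).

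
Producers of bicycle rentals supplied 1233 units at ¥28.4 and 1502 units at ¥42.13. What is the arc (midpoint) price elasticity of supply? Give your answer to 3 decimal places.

ΔQ = 1502 − 1233 = 269; ΔP = 42.13 − 28.4 = 13.73.
Midpoints: P̄ = 35.27, Q̄ = 1367.5.
ε_s = (ΔQ/ΔP)(P̄/Q̄) = (269/13.73)(35.27/1367.5).

0.505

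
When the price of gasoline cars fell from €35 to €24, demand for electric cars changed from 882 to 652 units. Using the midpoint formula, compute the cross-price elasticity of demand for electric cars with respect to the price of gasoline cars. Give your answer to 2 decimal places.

ΔQ_x = 652 − 882 = -230; ΔP_y = 24 − 35 = -11.
Midpoints: P̄_y = 29.50, Q̄_x = 767.0.
ε_xy = (ΔQ_x/ΔP_y)(P̄_y/Q̄_x) = (-230/-11)(29.50/767.0).
ε_xy > 0, so the goods are substitutes.

0.80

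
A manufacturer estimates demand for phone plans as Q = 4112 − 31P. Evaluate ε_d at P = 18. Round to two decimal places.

-0.16

At P = 18, Q = 3554.
dQ/dP = −31.
ε = (dQ/dP)(P/Q) = (-31)(18/3554).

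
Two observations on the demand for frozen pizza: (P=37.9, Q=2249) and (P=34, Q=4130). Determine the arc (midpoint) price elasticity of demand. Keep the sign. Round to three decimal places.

-5.436

ΔQ = 4130 − 2249 = 1881; ΔP = 34 − 37.9 = -3.9.
Midpoints: P̄ = 35.95, Q̄ = 3189.5.
ε = (ΔQ/ΔP)(P̄/Q̄) = (1881/-3.9)(35.95/3189.5).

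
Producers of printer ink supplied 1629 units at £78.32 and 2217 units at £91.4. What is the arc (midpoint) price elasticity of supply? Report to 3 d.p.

ΔQ = 2217 − 1629 = 588; ΔP = 91.4 − 78.32 = 13.08.
Midpoints: P̄ = 84.86, Q̄ = 1923.0.
ε_s = (ΔQ/ΔP)(P̄/Q̄) = (588/13.08)(84.86/1923.0).

1.984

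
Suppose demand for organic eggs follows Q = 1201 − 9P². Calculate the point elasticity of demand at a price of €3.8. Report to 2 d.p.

At P = 3.8, Q = 1071.040.
dQ/dP = −18P = -68.400.
ε = (dQ/dP)(P/Q) = (-68.400)(3.8/1071.040).
|ε| < 1, so demand is inelastic at this price.

-0.24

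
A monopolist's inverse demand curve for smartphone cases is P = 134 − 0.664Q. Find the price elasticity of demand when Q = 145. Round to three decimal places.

-0.392

At Q = 145, P = 134 − 0.664(145) = 37.72.
dP/dQ = −0.664, so dQ/dP = 1/(−0.664) = -1.506.
ε = (dQ/dP)(P/Q) = (-1.506)(37.72/145).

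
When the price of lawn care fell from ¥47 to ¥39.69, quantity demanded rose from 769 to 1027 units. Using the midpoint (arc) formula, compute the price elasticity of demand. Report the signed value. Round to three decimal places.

-1.704

ΔQ = 1027 − 769 = 258; ΔP = 39.69 − 47 = -7.31.
Midpoints: P̄ = 43.34, Q̄ = 898.0.
ε = (ΔQ/ΔP)(P̄/Q̄) = (258/-7.31)(43.34/898.0).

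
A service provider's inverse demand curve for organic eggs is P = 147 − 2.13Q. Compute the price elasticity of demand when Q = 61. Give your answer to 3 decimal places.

At Q = 61, P = 147 − 2.13(61) = 17.07.
dP/dQ = −2.13, so dQ/dP = 1/(−2.13) = -0.469.
ε = (dQ/dP)(P/Q) = (-0.469)(17.07/61).

-0.131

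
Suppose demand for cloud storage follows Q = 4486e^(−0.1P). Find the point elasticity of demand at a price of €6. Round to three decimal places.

-0.600

At P = 6, Q = 2461.969.
dQ/dP = −0.1·4486e^(−0.1P) = −0.1Q = -246.197.
ε = (dQ/dP)(P/Q) = (-246.197)(6/2461.969).
|ε| < 1, so demand is inelastic at this price.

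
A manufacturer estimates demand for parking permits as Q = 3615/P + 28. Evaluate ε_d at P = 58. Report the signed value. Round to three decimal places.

-0.690

At P = 58, Q = 90.328.
dQ/dP = −3615/P² = -1.075.
ε = (dQ/dP)(P/Q) = (-1.075)(58/90.328).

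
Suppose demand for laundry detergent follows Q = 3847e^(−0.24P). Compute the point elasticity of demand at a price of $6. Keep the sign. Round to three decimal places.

-1.440

At P = 6, Q = 911.461.
dQ/dP = −0.24·3847e^(−0.24P) = −0.24Q = -218.751.
ε = (dQ/dP)(P/Q) = (-218.751)(6/911.461).
|ε| > 1, so demand is elastic at this price.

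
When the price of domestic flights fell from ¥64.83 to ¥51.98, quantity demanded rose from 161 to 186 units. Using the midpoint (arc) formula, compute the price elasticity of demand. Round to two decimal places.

-0.65

ΔQ = 186 − 161 = 25; ΔP = 51.98 − 64.83 = -12.85.
Midpoints: P̄ = 58.41, Q̄ = 173.5.
ε = (ΔQ/ΔP)(P̄/Q̄) = (25/-12.85)(58.41/173.5).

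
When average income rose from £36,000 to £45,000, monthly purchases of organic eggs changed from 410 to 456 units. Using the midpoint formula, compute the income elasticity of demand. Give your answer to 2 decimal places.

ΔQ = 46, ΔI = 9000. Midpoints: Ī = 40,500, Q̄ = 433.0.
ε_I = (ΔQ/ΔI)(Ī/Q̄) = (46/9000)(40500/433.0).
ε_I > 0, so the good is normal.

0.48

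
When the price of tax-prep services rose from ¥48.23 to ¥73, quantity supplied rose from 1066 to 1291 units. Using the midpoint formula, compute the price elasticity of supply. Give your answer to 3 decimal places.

ΔQ = 1291 − 1066 = 225; ΔP = 73 − 48.23 = 24.77.
Midpoints: P̄ = 60.61, Q̄ = 1178.5.
ε_s = (ΔQ/ΔP)(P̄/Q̄) = (225/24.77)(60.61/1178.5).

0.467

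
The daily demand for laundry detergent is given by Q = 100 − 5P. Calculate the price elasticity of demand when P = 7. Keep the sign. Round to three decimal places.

At P = 7, Q = 65.
dQ/dP = −5.
ε = (dQ/dP)(P/Q) = (-5)(7/65).
|ε| < 1, so demand is inelastic at this price.

-0.538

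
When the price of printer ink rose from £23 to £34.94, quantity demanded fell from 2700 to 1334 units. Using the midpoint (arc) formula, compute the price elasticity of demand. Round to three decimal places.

ΔQ = 1334 − 2700 = -1366; ΔP = 34.94 − 23 = 11.94.
Midpoints: P̄ = 28.97, Q̄ = 2017.0.
ε = (ΔQ/ΔP)(P̄/Q̄) = (-1366/11.94)(28.97/2017.0).

-1.643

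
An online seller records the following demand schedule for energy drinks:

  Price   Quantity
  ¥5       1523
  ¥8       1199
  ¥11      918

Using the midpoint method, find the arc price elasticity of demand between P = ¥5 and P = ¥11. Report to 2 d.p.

-0.66

At P = 5, Q = 1523; at P = 11, Q = 918.
ΔQ = -605, ΔP = 6. Midpoints: P̄ = 8.00, Q̄ = 1220.5.
ε = (ΔQ/ΔP)(P̄/Q̄) = (-605/6)(8.00/1220.5).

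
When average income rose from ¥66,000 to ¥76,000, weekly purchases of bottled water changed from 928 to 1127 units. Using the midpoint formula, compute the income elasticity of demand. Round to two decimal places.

1.38

ΔQ = 199, ΔI = 10000. Midpoints: Ī = 71,000, Q̄ = 1027.5.
ε_I = (ΔQ/ΔI)(Ī/Q̄) = (199/10000)(71000/1027.5).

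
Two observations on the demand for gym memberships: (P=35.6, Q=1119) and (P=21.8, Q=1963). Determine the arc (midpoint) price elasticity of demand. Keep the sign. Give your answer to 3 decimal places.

ΔQ = 1963 − 1119 = 844; ΔP = 21.8 − 35.6 = -13.8.
Midpoints: P̄ = 28.70, Q̄ = 1541.0.
ε = (ΔQ/ΔP)(P̄/Q̄) = (844/-13.8)(28.70/1541.0).

-1.139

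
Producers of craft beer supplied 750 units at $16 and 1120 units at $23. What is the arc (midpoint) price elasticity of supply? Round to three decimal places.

1.102

ΔQ = 1120 − 750 = 370; ΔP = 23 − 16 = 7.
Midpoints: P̄ = 19.50, Q̄ = 935.0.
ε_s = (ΔQ/ΔP)(P̄/Q̄) = (370/7)(19.50/935.0).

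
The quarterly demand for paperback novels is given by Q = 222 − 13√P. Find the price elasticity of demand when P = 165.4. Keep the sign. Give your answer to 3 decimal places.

At P = 165.4, Q = 54.810.
dQ/dP = −13/(2√P) = -0.505.
ε = (dQ/dP)(P/Q) = (-0.505)(165.4/54.810).
|ε| > 1, so demand is elastic at this price.

-1.525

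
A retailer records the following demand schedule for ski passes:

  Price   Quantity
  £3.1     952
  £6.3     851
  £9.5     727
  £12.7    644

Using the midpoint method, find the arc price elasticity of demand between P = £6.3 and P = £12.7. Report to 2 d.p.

-0.41

At P = 6.3, Q = 851; at P = 12.7, Q = 644.
ΔQ = -207, ΔP = 6.4. Midpoints: P̄ = 9.50, Q̄ = 747.5.
ε = (ΔQ/ΔP)(P̄/Q̄) = (-207/6.4)(9.50/747.5).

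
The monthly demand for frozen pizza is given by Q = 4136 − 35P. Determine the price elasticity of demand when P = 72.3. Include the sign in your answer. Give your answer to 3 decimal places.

At P = 72.3, Q = 1605.500.
dQ/dP = −35.
ε = (dQ/dP)(P/Q) = (-35)(72.3/1605.500).
|ε| > 1, so demand is elastic at this price.

-1.576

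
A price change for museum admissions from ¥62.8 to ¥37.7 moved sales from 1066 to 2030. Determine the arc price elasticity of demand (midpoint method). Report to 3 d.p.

ΔQ = 2030 − 1066 = 964; ΔP = 37.7 − 62.8 = -25.1.
Midpoints: P̄ = 50.25, Q̄ = 1548.0.
ε = (ΔQ/ΔP)(P̄/Q̄) = (964/-25.1)(50.25/1548.0).

-1.247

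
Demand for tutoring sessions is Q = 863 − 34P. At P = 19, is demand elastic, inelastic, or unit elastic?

Q = 217, dQ/dP = -34.
ε = (dQ/dP)(P/Q) ≈ -2.977.
|ε| = 2.98 > 1.

elastic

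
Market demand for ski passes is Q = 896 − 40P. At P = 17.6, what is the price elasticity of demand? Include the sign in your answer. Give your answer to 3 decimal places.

At P = 17.6, Q = 192.
dQ/dP = −40.
ε = (dQ/dP)(P/Q) = (-40)(17.6/192).

-3.667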